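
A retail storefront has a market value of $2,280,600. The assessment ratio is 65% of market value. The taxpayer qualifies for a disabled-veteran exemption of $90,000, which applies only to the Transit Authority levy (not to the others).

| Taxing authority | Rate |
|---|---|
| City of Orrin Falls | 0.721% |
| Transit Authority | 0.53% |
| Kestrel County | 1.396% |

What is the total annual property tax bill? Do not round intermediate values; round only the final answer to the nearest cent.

$38,761.86

Assessed value = $2,280,600 × 0.65 = $1,482,390
City of Orrin Falls: $1,482,390 × 0.00721 = $10,688.0319
Transit Authority: ($1,482,390 − $90,000) × 0.0053 = $1,392,390 × 0.0053 = $7,379.667
Kestrel County: $1,482,390 × 0.01396 = $20,694.1644
Total = $38,761.8633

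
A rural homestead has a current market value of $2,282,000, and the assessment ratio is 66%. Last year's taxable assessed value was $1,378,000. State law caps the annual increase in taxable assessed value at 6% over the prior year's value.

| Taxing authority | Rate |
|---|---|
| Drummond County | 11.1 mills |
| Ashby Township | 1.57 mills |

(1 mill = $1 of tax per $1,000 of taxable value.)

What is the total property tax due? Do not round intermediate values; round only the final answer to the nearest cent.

$18,506.82

Uncapped assessed value = $2,282,000 × 0.66 = $1,506,120
Cap limit = $1,378,000 × 1.06 = $1,460,680
Taxable assessed value = min($1,506,120, $1,460,680) = $1,460,680 (cap binds)
Drummond County: $1,460,680 × 0.0111 = $16,213.548
Ashby Township: $1,460,680 × 0.00157 = $2,293.2676
Total = $18,506.8156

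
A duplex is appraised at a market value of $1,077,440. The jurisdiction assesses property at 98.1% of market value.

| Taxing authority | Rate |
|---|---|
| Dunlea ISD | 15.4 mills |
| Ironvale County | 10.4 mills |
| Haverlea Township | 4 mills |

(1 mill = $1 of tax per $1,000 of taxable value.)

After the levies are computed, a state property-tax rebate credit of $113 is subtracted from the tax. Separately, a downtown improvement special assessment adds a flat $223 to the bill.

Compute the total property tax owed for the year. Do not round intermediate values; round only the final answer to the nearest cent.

$31,607.67

Assessed value = $1,077,440 × 0.981 = $1,056,968.64
Dunlea ISD: $1,056,968.64 × 0.0154 = $16,277.317056
Ironvale County: $1,056,968.64 × 0.0104 = $10,992.473856
Haverlea Township: $1,056,968.64 × 0.004 = $4,227.87456
Levies subtotal = $31,497.665472
After credit = $31,497.665472 − $113 = $31,384.665472
Total = $31,384.665472 + $223 = $31,607.665472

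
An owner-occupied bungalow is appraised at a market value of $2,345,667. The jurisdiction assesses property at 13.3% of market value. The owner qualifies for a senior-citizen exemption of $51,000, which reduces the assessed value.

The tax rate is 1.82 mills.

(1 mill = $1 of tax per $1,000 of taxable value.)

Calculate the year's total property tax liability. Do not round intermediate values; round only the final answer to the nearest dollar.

Assessed value = $2,345,667 × 0.133 = $311,973.711
Taxable value = $311,973.711 − $51,000 = $260,973.711
Tax = $260,973.711 × 0.00182 = $474.97215402

$475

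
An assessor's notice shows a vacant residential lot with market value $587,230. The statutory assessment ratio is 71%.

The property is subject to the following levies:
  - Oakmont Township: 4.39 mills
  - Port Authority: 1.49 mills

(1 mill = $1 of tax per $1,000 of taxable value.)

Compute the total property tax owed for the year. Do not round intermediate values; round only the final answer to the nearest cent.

$2,451.57

Assessed value = $587,230 × 0.71 = $416,933.3
Oakmont Township: $416,933.3 × 0.00439 = $1,830.337187
Port Authority: $416,933.3 × 0.00149 = $621.230617
Total = $1,830.337187 + $621.230617 = $2,451.567804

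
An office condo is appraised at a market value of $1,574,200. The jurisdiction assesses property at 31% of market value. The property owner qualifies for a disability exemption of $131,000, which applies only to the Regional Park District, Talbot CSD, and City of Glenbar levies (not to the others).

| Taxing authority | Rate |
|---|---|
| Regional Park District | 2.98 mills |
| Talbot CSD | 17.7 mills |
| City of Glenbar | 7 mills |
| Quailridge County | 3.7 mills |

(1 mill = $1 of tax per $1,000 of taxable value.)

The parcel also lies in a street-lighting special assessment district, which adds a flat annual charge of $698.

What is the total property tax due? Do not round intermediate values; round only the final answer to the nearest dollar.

Assessed value = $1,574,200 × 0.31 = $488,002
Regional Park District: ($488,002 − $131,000) × 0.00298 = $357,002 × 0.00298 = $1,063.86596
Talbot CSD: ($488,002 − $131,000) × 0.0177 = $357,002 × 0.0177 = $6,318.9354
City of Glenbar: ($488,002 − $131,000) × 0.007 = $357,002 × 0.007 = $2,499.014
Quailridge County: $488,002 × 0.0037 = $1,805.6074
Levies subtotal = $11,687.42276
Total = $11,687.42276 + $698 = $12,385.42276

$12,385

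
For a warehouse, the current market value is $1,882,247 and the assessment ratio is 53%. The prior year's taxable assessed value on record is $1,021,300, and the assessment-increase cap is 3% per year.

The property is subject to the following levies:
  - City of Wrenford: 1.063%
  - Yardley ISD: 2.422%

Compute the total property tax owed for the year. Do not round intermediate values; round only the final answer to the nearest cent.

Uncapped assessed value = $1,882,247 × 0.53 = $997,590.91
Cap limit = $1,021,300 × 1.03 = $1,051,939
Taxable assessed value = min($997,590.91, $1,051,939) = $997,590.91 (cap does not bind)
City of Wrenford: $997,590.91 × 0.01063 = $10,604.3913733
Yardley ISD: $997,590.91 × 0.02422 = $24,161.6518402
Total = $34,766.0432135

$34,766.04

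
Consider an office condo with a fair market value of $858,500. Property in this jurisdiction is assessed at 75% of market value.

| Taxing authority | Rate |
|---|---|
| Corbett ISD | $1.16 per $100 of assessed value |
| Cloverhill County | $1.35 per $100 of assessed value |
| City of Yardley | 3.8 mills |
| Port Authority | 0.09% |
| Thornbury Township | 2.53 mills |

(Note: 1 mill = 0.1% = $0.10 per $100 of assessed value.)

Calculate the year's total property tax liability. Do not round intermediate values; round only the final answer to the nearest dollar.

Assessed value = $858,500 × 0.75 = $643,875
Corbett ISD: $643,875 × 0.0116 = $7,468.95
Cloverhill County: $643,875 × 0.0135 = $8,692.3125
City of Yardley: $643,875 × 0.0038 = $2,446.725
Port Authority: $643,875 × 0.0009 = $579.4875
Thornbury Township: $643,875 × 0.00253 = $1,629.00375
Total = $20,816.47875

$20,816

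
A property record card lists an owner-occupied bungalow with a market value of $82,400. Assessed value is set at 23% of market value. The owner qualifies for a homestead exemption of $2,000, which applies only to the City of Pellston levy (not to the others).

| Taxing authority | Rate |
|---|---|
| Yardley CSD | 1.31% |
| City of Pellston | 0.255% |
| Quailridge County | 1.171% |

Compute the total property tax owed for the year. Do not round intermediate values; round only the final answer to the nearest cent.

Assessed value = $82,400 × 0.23 = $18,952
Yardley CSD: $18,952 × 0.0131 = $248.2712
City of Pellston: ($18,952 − $2,000) × 0.00255 = $16,952 × 0.00255 = $43.2276
Quailridge County: $18,952 × 0.01171 = $221.92792
Total = $513.42672

$513.43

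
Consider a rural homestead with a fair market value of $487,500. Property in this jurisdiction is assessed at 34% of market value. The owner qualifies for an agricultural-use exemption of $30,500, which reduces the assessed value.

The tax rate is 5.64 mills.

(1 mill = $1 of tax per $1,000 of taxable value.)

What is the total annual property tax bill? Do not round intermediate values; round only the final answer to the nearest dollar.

$763

Assessed value = $487,500 × 0.34 = $165,750
Taxable value = $165,750 − $30,500 = $135,250
Tax = $135,250 × 0.00564 = $762.81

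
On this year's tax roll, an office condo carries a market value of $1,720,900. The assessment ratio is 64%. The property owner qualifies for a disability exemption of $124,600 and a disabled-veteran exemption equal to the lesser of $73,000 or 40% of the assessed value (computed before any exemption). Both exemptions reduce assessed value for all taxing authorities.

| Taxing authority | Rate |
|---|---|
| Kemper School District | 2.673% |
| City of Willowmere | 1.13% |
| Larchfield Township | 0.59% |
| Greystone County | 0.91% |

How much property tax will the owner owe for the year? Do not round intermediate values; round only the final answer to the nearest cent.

Assessed value = $1,720,900 × 0.64 = $1,101,376
Disabled-veteran exemption = min($73,000, 40% × $1,101,376) = min($73,000, $440,550.4) = $73,000 (dollar cap binds)
Taxable value = $1,101,376 − $124,600 − $73,000 = $903,776
Kemper School District: $903,776 × 0.02673 = $24,157.93248
City of Willowmere: $903,776 × 0.0113 = $10,212.6688
Larchfield Township: $903,776 × 0.0059 = $5,332.2784
Greystone County: $903,776 × 0.0091 = $8,224.3616
Total = $47,927.24128

$47,927.24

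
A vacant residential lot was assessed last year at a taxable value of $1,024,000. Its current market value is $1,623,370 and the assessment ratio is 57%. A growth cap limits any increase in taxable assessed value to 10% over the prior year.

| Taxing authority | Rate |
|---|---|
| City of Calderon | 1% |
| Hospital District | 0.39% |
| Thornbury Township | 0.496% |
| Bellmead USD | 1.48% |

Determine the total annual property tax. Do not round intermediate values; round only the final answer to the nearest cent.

$31,146.30

Uncapped assessed value = $1,623,370 × 0.57 = $925,320.9
Cap limit = $1,024,000 × 1.1 = $1,126,400
Taxable assessed value = min($925,320.9, $1,126,400) = $925,320.9 (cap does not bind)
City of Calderon: $925,320.9 × 0.01 = $9,253.209
Hospital District: $925,320.9 × 0.0039 = $3,608.75151
Thornbury Township: $925,320.9 × 0.00496 = $4,589.591664
Bellmead USD: $925,320.9 × 0.0148 = $13,694.74932
Total = $31,146.301494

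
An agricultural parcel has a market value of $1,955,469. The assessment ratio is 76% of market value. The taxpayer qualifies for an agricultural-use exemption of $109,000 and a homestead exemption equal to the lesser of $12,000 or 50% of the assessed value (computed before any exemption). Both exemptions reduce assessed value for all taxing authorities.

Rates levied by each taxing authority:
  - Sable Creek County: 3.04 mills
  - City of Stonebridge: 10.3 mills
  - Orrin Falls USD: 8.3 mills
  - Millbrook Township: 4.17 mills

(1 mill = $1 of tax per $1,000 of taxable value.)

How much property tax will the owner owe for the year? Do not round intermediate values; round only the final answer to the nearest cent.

Assessed value = $1,955,469 × 0.76 = $1,486,156.44
Homestead exemption = min($12,000, 50% × $1,486,156.44) = min($12,000, $743,078.22) = $12,000 (dollar cap binds)
Taxable value = $1,486,156.44 − $109,000 − $12,000 = $1,365,156.44
Sable Creek County: $1,365,156.44 × 0.00304 = $4,150.0755776
City of Stonebridge: $1,365,156.44 × 0.0103 = $14,061.111332
Orrin Falls USD: $1,365,156.44 × 0.0083 = $11,330.798452
Millbrook Township: $1,365,156.44 × 0.00417 = $5,692.7023548
Total = $35,234.6877164

$35,234.69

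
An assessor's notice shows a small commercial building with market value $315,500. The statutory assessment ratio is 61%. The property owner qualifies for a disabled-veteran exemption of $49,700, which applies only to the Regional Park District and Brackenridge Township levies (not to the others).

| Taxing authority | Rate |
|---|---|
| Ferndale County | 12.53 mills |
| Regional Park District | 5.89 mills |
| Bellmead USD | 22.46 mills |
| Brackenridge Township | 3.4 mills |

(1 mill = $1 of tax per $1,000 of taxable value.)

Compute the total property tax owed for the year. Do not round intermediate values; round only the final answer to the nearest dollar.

Assessed value = $315,500 × 0.61 = $192,455
Ferndale County: $192,455 × 0.01253 = $2,411.46115
Regional Park District: ($192,455 − $49,700) × 0.00589 = $142,755 × 0.00589 = $840.82695
Bellmead USD: $192,455 × 0.02246 = $4,322.5393
Brackenridge Township: ($192,455 − $49,700) × 0.0034 = $142,755 × 0.0034 = $485.367
Total = $8,060.1944

$8,060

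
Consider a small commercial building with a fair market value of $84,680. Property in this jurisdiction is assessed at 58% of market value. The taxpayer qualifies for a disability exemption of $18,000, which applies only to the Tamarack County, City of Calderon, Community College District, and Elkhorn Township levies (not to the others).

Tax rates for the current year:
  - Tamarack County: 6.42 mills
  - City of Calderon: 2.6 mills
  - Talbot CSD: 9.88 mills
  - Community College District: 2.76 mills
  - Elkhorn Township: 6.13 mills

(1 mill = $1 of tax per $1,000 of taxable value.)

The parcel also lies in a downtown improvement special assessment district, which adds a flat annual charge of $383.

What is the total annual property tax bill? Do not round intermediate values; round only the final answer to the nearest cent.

Assessed value = $84,680 × 0.58 = $49,114.4
Tamarack County: ($49,114.4 − $18,000) × 0.00642 = $31,114.4 × 0.00642 = $199.754448
City of Calderon: ($49,114.4 − $18,000) × 0.0026 = $31,114.4 × 0.0026 = $80.89744
Talbot CSD: $49,114.4 × 0.00988 = $485.250272
Community College District: ($49,114.4 − $18,000) × 0.00276 = $31,114.4 × 0.00276 = $85.875744
Elkhorn Township: ($49,114.4 − $18,000) × 0.00613 = $31,114.4 × 0.00613 = $190.731272
Levies subtotal = $1,042.509176
Total = $1,042.509176 + $383 = $1,425.509176

$1,425.51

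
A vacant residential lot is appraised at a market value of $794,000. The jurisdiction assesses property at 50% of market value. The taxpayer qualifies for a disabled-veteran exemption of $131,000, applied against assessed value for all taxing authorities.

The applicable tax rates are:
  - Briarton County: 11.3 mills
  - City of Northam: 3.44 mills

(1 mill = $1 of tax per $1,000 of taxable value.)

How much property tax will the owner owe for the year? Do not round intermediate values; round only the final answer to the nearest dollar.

$3,921

Assessed value = $794,000 × 0.5 = $397,000
Taxable value = $397,000 − $131,000 = $266,000
Briarton County: $266,000 × 0.0113 = $3,005.8
City of Northam: $266,000 × 0.00344 = $915.04
Total = $3,005.8 + $915.04 = $3,920.84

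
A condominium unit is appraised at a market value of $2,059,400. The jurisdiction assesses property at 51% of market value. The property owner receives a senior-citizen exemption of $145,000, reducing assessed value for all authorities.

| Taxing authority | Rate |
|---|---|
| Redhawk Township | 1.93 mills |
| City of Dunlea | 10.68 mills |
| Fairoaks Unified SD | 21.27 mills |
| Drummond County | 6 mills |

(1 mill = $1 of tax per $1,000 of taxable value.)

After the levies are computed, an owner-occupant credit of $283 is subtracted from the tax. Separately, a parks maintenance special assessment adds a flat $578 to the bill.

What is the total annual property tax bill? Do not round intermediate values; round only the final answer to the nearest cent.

Assessed value = $2,059,400 × 0.51 = $1,050,294
Taxable value = $1,050,294 − $145,000 = $905,294
Redhawk Township: $905,294 × 0.00193 = $1,747.21742
City of Dunlea: $905,294 × 0.01068 = $9,668.53992
Fairoaks Unified SD: $905,294 × 0.02127 = $19,255.60338
Drummond County: $905,294 × 0.006 = $5,431.764
Levies subtotal = $36,103.12472
After credit = $36,103.12472 − $283 = $35,820.12472
Total = $35,820.12472 + $578 = $36,398.12472

$36,398.12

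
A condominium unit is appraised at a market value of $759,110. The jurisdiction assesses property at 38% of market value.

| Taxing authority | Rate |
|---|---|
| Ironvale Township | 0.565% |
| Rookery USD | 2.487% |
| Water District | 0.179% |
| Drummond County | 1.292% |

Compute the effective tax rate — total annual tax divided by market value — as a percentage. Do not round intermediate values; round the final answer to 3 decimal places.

Assessed value = $759,110 × 0.38 = $288,461.8
Ironvale Township: $288,461.8 × 0.00565 = $1,629.80917
Rookery USD: $288,461.8 × 0.02487 = $7,174.044966
Water District: $288,461.8 × 0.00179 = $516.346622
Drummond County: $288,461.8 × 0.01292 = $3,726.926456
Total tax = $13,047.127214
Effective rate = $13,047.127214 ÷ $759,110 = 1.719% of market value

1.719%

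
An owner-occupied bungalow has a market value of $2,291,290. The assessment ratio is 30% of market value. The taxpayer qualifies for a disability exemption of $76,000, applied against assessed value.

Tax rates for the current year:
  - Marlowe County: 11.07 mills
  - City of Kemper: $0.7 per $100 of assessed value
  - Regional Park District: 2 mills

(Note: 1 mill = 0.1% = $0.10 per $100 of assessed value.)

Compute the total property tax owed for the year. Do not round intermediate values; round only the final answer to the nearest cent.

$12,270.54

Assessed value = $2,291,290 × 0.3 = $687,387
Taxable value = $687,387 − $76,000 = $611,387
Marlowe County: $611,387 × 0.01107 = $6,768.05409
City of Kemper: $611,387 × 0.007 = $4,279.709
Regional Park District: $611,387 × 0.002 = $1,222.774
Total = $12,270.53709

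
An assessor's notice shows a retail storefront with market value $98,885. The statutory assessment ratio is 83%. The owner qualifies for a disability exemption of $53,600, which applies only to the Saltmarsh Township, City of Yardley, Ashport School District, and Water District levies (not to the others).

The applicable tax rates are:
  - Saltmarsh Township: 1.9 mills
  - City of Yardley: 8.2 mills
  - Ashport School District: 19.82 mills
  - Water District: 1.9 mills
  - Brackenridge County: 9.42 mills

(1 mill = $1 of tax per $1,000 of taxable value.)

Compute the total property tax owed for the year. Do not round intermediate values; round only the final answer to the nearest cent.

Assessed value = $98,885 × 0.83 = $82,074.55
Saltmarsh Township: ($82,074.55 − $53,600) × 0.0019 = $28,474.55 × 0.0019 = $54.101645
City of Yardley: ($82,074.55 − $53,600) × 0.0082 = $28,474.55 × 0.0082 = $233.49131
Ashport School District: ($82,074.55 − $53,600) × 0.01982 = $28,474.55 × 0.01982 = $564.365581
Water District: ($82,074.55 − $53,600) × 0.0019 = $28,474.55 × 0.0019 = $54.101645
Brackenridge County: $82,074.55 × 0.00942 = $773.142261
Total = $1,679.202442

$1,679.20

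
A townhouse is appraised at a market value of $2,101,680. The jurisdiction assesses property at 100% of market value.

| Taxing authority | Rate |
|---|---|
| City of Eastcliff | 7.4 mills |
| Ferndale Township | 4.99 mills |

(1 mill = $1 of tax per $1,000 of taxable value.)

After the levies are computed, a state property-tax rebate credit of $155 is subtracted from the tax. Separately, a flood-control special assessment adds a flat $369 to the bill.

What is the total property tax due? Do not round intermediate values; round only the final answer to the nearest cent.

Assessed value = $2,101,680 × 1 = $2,101,680
City of Eastcliff: $2,101,680 × 0.0074 = $15,552.432
Ferndale Township: $2,101,680 × 0.00499 = $10,487.3832
Levies subtotal = $26,039.8152
After credit = $26,039.8152 − $155 = $25,884.8152
Total = $25,884.8152 + $369 = $26,253.8152

$26,253.82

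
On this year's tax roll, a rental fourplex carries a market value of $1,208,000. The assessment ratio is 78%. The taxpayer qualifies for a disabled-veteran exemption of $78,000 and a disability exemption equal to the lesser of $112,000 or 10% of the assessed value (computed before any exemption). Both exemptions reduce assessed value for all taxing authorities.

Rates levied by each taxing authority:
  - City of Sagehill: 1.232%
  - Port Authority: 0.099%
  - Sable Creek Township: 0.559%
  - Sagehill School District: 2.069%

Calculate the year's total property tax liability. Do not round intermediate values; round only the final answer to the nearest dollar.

$30,485

Assessed value = $1,208,000 × 0.78 = $942,240
Disability exemption = min($112,000, 10% × $942,240) = min($112,000, $94,224) = $94,224 (percentage binds)
Taxable value = $942,240 − $78,000 − $94,224 = $770,016
City of Sagehill: $770,016 × 0.01232 = $9,486.59712
Port Authority: $770,016 × 0.00099 = $762.31584
Sable Creek Township: $770,016 × 0.00559 = $4,304.38944
Sagehill School District: $770,016 × 0.02069 = $15,931.63104
Total = $30,484.93344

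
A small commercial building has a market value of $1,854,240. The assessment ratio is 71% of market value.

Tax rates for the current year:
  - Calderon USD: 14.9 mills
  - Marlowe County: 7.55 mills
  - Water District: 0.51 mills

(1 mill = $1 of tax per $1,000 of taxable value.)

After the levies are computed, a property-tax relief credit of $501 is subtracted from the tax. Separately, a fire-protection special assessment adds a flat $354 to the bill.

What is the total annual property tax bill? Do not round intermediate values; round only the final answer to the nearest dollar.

$30,080

Assessed value = $1,854,240 × 0.71 = $1,316,510.4
Calderon USD: $1,316,510.4 × 0.0149 = $19,616.00496
Marlowe County: $1,316,510.4 × 0.00755 = $9,939.65352
Water District: $1,316,510.4 × 0.00051 = $671.420304
Levies subtotal = $30,227.078784
After credit = $30,227.078784 − $501 = $29,726.078784
Total = $29,726.078784 + $354 = $30,080.078784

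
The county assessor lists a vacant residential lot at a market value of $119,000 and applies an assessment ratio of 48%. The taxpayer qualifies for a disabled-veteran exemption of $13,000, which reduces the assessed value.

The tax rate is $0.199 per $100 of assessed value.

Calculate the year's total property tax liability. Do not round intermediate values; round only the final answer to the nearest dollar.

$88

Assessed value = $119,000 × 0.48 = $57,120
Taxable value = $57,120 − $13,000 = $44,120
Tax = $44,120 × 0.00199 = $87.7988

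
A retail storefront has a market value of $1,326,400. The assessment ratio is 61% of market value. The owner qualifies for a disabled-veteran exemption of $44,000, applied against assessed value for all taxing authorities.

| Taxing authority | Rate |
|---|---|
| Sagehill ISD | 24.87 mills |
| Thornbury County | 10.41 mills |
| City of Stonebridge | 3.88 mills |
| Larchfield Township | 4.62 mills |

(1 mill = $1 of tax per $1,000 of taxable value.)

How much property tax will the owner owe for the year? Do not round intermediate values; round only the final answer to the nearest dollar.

$33,496

Assessed value = $1,326,400 × 0.61 = $809,104
Taxable value = $809,104 − $44,000 = $765,104
Sagehill ISD: $765,104 × 0.02487 = $19,028.13648
Thornbury County: $765,104 × 0.01041 = $7,964.73264
City of Stonebridge: $765,104 × 0.00388 = $2,968.60352
Larchfield Township: $765,104 × 0.00462 = $3,534.78048
Total = $19,028.13648 + $7,964.73264 + $2,968.60352 + $3,534.78048 = $33,496.25312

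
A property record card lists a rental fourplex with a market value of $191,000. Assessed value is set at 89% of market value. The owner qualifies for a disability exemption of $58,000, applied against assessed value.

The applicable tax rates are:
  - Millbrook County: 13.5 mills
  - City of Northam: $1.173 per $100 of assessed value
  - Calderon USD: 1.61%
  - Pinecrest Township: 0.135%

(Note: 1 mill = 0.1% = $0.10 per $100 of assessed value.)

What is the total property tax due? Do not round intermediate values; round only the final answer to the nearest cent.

$4,779.73

Assessed value = $191,000 × 0.89 = $169,990
Taxable value = $169,990 − $58,000 = $111,990
Millbrook County: $111,990 × 0.0135 = $1,511.865
City of Northam: $111,990 × 0.01173 = $1,313.6427
Calderon USD: $111,990 × 0.0161 = $1,803.039
Pinecrest Township: $111,990 × 0.00135 = $151.1865
Total = $4,779.7332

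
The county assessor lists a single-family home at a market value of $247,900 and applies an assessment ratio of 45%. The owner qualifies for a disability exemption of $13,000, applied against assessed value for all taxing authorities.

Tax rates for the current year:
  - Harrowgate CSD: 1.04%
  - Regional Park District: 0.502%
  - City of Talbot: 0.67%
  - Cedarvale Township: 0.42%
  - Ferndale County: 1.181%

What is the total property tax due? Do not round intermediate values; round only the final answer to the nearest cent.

$3,757.90

Assessed value = $247,900 × 0.45 = $111,555
Taxable value = $111,555 − $13,000 = $98,555
Harrowgate CSD: $98,555 × 0.0104 = $1,024.972
Regional Park District: $98,555 × 0.00502 = $494.7461
City of Talbot: $98,555 × 0.0067 = $660.3185
Cedarvale Township: $98,555 × 0.0042 = $413.931
Ferndale County: $98,555 × 0.01181 = $1,163.93455
Total = $1,024.972 + $494.7461 + $660.3185 + $413.931 + $1,163.93455 = $3,757.90215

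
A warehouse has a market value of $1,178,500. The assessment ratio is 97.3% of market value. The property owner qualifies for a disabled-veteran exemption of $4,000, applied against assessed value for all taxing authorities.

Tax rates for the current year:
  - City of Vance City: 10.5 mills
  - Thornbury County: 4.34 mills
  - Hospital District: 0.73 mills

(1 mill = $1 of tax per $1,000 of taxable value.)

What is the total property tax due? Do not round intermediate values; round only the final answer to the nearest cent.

Assessed value = $1,178,500 × 0.973 = $1,146,680.5
Taxable value = $1,146,680.5 − $4,000 = $1,142,680.5
City of Vance City: $1,142,680.5 × 0.0105 = $11,998.14525
Thornbury County: $1,142,680.5 × 0.00434 = $4,959.23337
Hospital District: $1,142,680.5 × 0.00073 = $834.156765
Total = $11,998.14525 + $4,959.23337 + $834.156765 = $17,791.535385

$17,791.54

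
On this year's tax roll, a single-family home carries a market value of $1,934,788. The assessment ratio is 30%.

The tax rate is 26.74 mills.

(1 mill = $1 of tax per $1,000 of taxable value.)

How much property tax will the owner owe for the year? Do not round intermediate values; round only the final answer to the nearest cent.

$15,520.87

Assessed value = $1,934,788 × 0.3 = $580,436.4
Tax = $580,436.4 × 0.02674 = $15,520.869336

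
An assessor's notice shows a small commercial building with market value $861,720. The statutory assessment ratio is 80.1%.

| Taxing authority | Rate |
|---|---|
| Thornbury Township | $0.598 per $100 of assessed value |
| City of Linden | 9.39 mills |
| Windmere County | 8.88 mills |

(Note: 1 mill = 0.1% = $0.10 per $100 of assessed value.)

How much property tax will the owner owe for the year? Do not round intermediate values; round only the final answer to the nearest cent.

Assessed value = $861,720 × 0.801 = $690,237.72
Thornbury Township: $690,237.72 × 0.00598 = $4,127.6215656
City of Linden: $690,237.72 × 0.00939 = $6,481.3321908
Windmere County: $690,237.72 × 0.00888 = $6,129.3109536
Total = $16,738.26471

$16,738.26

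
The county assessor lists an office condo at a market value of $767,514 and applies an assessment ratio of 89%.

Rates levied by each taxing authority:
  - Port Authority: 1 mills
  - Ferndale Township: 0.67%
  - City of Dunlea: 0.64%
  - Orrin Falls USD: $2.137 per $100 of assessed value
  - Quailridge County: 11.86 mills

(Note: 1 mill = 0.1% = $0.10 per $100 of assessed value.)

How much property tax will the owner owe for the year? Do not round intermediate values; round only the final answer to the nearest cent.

Assessed value = $767,514 × 0.89 = $683,087.46
Port Authority: $683,087.46 × 0.001 = $683.08746
Ferndale Township: $683,087.46 × 0.0067 = $4,576.685982
City of Dunlea: $683,087.46 × 0.0064 = $4,371.759744
Orrin Falls USD: $683,087.46 × 0.02137 = $14,597.5790202
Quailridge County: $683,087.46 × 0.01186 = $8,101.4172756
Total = $32,330.5294818

$32,330.53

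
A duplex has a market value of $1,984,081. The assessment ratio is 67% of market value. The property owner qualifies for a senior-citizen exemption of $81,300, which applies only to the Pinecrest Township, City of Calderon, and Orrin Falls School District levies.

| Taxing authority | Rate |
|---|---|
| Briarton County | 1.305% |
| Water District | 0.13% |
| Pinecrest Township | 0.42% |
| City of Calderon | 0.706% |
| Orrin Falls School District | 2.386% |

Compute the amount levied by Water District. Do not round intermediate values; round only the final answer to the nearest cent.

Assessed value = $1,984,081 × 0.67 = $1,329,334.27
Water District taxable value = $1,329,334.27 (exemption does not apply)
Water District levy = $1,329,334.27 × 0.0013 = $1,728.134551

$1,728.13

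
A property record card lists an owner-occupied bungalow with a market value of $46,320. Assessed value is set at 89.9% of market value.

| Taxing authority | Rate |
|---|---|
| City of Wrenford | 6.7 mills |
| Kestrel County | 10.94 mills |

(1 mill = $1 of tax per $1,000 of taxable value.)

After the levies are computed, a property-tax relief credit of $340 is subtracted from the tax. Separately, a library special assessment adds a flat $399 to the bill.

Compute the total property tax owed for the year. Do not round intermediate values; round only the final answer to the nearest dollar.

$794

Assessed value = $46,320 × 0.899 = $41,641.68
City of Wrenford: $41,641.68 × 0.0067 = $278.999256
Kestrel County: $41,641.68 × 0.01094 = $455.5599792
Levies subtotal = $734.5592352
After credit = $734.5592352 − $340 = $394.5592352
Total = $394.5592352 + $399 = $793.5592352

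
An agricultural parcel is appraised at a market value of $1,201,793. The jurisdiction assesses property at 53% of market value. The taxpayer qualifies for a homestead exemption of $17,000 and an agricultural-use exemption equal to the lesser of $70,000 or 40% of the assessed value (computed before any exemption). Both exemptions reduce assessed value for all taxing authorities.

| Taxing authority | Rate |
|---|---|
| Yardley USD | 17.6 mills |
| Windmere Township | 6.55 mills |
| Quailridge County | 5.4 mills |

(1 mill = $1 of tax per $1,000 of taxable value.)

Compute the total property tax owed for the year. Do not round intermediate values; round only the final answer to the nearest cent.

Assessed value = $1,201,793 × 0.53 = $636,950.29
Agricultural-use exemption = min($70,000, 40% × $636,950.29) = min($70,000, $254,780.116) = $70,000 (dollar cap binds)
Taxable value = $636,950.29 − $17,000 − $70,000 = $549,950.29
Yardley USD: $549,950.29 × 0.0176 = $9,679.125104
Windmere Township: $549,950.29 × 0.00655 = $3,602.1743995
Quailridge County: $549,950.29 × 0.0054 = $2,969.731566
Total = $16,251.0310695

$16,251.03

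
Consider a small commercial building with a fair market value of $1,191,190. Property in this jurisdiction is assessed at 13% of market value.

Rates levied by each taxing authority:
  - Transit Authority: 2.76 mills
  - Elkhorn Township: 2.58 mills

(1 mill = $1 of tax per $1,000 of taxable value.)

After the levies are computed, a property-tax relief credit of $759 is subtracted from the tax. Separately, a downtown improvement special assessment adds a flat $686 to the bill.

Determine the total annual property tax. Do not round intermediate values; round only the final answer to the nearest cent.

Assessed value = $1,191,190 × 0.13 = $154,854.7
Transit Authority: $154,854.7 × 0.00276 = $427.398972
Elkhorn Township: $154,854.7 × 0.00258 = $399.525126
Levies subtotal = $826.924098
After credit = $826.924098 − $759 = $67.924098
Total = $67.924098 + $686 = $753.924098

$753.92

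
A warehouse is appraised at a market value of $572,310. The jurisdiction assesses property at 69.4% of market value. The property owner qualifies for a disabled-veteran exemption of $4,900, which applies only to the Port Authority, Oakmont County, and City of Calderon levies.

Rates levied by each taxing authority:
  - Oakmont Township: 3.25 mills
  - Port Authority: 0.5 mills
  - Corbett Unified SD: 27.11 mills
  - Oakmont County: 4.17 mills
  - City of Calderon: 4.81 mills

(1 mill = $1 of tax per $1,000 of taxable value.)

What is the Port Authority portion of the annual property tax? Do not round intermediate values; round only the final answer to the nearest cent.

Assessed value = $572,310 × 0.694 = $397,183.14
Port Authority taxable value = $397,183.14 − $4,900 = $392,283.14
Port Authority levy = $392,283.14 × 0.0005 = $196.14157

$196.14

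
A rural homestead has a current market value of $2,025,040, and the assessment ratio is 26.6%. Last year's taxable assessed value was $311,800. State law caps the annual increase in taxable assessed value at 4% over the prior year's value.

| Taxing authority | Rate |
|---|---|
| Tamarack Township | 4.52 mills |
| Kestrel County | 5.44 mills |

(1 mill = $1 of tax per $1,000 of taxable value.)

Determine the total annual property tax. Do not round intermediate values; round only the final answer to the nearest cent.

$3,229.75

Uncapped assessed value = $2,025,040 × 0.266 = $538,660.64
Cap limit = $311,800 × 1.04 = $324,272
Taxable assessed value = min($538,660.64, $324,272) = $324,272 (cap binds)
Tamarack Township: $324,272 × 0.00452 = $1,465.70944
Kestrel County: $324,272 × 0.00544 = $1,764.03968
Total = $3,229.74912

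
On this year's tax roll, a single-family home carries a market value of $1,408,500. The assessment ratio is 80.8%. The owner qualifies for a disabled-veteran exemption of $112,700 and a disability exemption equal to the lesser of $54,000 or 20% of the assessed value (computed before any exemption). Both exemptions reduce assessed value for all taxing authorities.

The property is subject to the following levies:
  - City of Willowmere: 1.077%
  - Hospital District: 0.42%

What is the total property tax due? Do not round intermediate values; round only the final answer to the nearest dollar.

Assessed value = $1,408,500 × 0.808 = $1,138,068
Disability exemption = min($54,000, 20% × $1,138,068) = min($54,000, $227,613.6) = $54,000 (dollar cap binds)
Taxable value = $1,138,068 − $112,700 − $54,000 = $971,368
City of Willowmere: $971,368 × 0.01077 = $10,461.63336
Hospital District: $971,368 × 0.0042 = $4,079.7456
Total = $14,541.37896

$14,541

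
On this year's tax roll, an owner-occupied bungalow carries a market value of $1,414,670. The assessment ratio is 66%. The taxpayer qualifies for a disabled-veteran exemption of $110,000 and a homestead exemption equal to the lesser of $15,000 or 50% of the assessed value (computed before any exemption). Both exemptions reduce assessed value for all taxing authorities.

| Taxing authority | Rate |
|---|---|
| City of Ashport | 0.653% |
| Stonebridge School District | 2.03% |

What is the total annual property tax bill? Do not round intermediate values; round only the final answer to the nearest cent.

$21,696.94

Assessed value = $1,414,670 × 0.66 = $933,682.2
Homestead exemption = min($15,000, 50% × $933,682.2) = min($15,000, $466,841.1) = $15,000 (dollar cap binds)
Taxable value = $933,682.2 − $110,000 − $15,000 = $808,682.2
City of Ashport: $808,682.2 × 0.00653 = $5,280.694766
Stonebridge School District: $808,682.2 × 0.0203 = $16,416.24866
Total = $21,696.943426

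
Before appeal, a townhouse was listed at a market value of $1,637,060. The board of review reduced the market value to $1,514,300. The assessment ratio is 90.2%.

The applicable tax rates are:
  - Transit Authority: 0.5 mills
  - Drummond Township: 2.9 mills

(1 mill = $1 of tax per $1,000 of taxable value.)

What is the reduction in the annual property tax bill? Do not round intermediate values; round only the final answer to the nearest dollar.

$376

Old assessed value = $1,637,060 × 0.902 = $1,476,628.12
New assessed value = $1,514,300 × 0.902 = $1,365,898.6
Combined rate = 0.0005 + 0.0029 = 0.0034
Old tax = $1,476,628.12 × 0.0034 = $5,020.535608
New tax = $1,365,898.6 × 0.0034 = $4,644.05524
Reduction = $5,020.535608 − $4,644.05524 = $376.480368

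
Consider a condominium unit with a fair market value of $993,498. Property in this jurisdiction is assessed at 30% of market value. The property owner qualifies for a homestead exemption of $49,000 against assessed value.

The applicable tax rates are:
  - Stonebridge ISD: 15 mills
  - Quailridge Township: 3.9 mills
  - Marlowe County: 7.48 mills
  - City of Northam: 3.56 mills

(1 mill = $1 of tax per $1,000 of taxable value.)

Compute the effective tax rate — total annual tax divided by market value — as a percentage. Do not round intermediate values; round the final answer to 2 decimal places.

Assessed value = $993,498 × 0.3 = $298,049.4
Taxable value = $298,049.4 − $49,000 = $249,049.4
Stonebridge ISD: $249,049.4 × 0.015 = $3,735.741
Quailridge Township: $249,049.4 × 0.0039 = $971.29266
Marlowe County: $249,049.4 × 0.00748 = $1,862.889512
City of Northam: $249,049.4 × 0.00356 = $886.615864
Total tax = $7,456.539036
Effective rate = $7,456.539036 ÷ $993,498 = 0.75% of market value

0.75%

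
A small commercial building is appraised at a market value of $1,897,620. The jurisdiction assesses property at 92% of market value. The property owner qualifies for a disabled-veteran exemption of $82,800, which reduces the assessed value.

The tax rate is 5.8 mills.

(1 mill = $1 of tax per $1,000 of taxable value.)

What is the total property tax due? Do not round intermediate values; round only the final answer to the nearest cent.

$9,645.46

Assessed value = $1,897,620 × 0.92 = $1,745,810.4
Taxable value = $1,745,810.4 − $82,800 = $1,663,010.4
Tax = $1,663,010.4 × 0.0058 = $9,645.46032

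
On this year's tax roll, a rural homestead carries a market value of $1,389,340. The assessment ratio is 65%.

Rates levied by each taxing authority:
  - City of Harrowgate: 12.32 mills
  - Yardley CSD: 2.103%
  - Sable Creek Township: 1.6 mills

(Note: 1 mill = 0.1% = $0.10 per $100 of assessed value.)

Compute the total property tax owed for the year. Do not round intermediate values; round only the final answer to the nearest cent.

$31,562.33

Assessed value = $1,389,340 × 0.65 = $903,071
City of Harrowgate: $903,071 × 0.01232 = $11,125.83472
Yardley CSD: $903,071 × 0.02103 = $18,991.58313
Sable Creek Township: $903,071 × 0.0016 = $1,444.9136
Total = $31,562.33145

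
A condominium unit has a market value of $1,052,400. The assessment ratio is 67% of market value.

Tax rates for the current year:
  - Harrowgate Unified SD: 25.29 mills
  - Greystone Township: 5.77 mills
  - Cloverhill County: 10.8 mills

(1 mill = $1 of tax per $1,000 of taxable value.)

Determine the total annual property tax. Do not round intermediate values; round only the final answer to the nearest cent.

Assessed value = $1,052,400 × 0.67 = $705,108
Harrowgate Unified SD: $705,108 × 0.02529 = $17,832.18132
Greystone Township: $705,108 × 0.00577 = $4,068.47316
Cloverhill County: $705,108 × 0.0108 = $7,615.1664
Total = $17,832.18132 + $4,068.47316 + $7,615.1664 = $29,515.82088

$29,515.82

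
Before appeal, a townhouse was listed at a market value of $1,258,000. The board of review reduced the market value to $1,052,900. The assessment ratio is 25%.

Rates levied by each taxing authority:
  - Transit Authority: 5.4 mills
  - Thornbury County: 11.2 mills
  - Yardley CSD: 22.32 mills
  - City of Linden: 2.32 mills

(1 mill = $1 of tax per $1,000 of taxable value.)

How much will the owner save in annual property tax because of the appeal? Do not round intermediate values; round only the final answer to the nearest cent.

Old assessed value = $1,258,000 × 0.25 = $314,500
New assessed value = $1,052,900 × 0.25 = $263,225
Combined rate = 0.0054 + 0.0112 + 0.02232 + 0.00232 = 0.04124
Old tax = $314,500 × 0.04124 = $12,969.98
New tax = $263,225 × 0.04124 = $10,855.399
Reduction = $12,969.98 − $10,855.399 = $2,114.581

$2,114.58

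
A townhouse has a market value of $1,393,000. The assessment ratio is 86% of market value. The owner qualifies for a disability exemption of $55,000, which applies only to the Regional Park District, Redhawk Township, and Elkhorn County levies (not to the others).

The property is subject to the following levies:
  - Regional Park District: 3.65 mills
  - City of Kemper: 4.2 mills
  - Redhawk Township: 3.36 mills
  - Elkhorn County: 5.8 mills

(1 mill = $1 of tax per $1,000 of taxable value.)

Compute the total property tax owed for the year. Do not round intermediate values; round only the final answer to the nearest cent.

Assessed value = $1,393,000 × 0.86 = $1,197,980
Regional Park District: ($1,197,980 − $55,000) × 0.00365 = $1,142,980 × 0.00365 = $4,171.877
City of Kemper: $1,197,980 × 0.0042 = $5,031.516
Redhawk Township: ($1,197,980 − $55,000) × 0.00336 = $1,142,980 × 0.00336 = $3,840.4128
Elkhorn County: ($1,197,980 − $55,000) × 0.0058 = $1,142,980 × 0.0058 = $6,629.284
Total = $19,673.0898

$19,673.09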